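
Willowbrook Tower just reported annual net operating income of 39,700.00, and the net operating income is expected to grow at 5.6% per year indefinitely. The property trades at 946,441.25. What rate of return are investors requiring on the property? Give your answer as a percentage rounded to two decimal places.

10.03%

D₁ = 39,700.00 × 1.056 = 41,923.2000
P = D₁/(r − g) ⇒ r = D₁/P + g = 41,923.2000/946,441.25 + 0.056 = 0.044296 + 0.056 = 0.100296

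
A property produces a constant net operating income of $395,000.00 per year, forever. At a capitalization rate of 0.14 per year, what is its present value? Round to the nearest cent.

$2821428.57

Level perpetuity: PV = C / r = $395,000.00 / 0.14 = $2,821,428.57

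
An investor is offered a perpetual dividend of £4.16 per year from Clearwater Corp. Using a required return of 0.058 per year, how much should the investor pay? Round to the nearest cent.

£71.72

Level perpetuity: PV = C / r = £4.16 / 0.058 = £71.72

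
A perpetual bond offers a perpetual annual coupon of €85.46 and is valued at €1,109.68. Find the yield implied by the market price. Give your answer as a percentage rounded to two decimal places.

P = C/r ⇒ r = C/P = €85.46/€1,109.68 = 0.077013

7.70%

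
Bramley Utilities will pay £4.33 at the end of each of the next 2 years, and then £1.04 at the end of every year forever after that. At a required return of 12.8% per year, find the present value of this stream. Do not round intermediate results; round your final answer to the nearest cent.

PV of 2-year annuity: £4.33 × [1 − (1+0.128)^−2] / 0.128 = 7.24171
Perpetuity value at year 2: £1.04 / 0.128 = 8.12500
PV of perpetuity: 8.12500 / (1+0.128)^2 = 6.38565
Total PV = 7.24171 + 6.38565 = 13.62736

£13.63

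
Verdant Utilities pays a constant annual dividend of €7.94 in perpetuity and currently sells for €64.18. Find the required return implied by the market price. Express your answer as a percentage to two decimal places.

P = C/r ⇒ r = C/P = €7.94/€64.18 = 0.123715

12.37%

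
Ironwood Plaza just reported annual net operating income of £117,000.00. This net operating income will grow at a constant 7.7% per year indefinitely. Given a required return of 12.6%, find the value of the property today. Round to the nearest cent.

£2571612.24

D₁ = D₀ × (1 + g) = £117,000.00 × 1.077 = £126,009.0000
Growing perpetuity: P = D₁ / (r − g) = £126,009.0000 / (0.126 − 0.077) = £2,571,612.24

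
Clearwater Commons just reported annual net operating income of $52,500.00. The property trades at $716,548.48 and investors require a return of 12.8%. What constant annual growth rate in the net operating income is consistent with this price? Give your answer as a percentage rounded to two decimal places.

5.10%

P = D₀(1+g)/(r−g) ⇒ P(r−g) = D₀(1+g) ⇒ g(P+D₀) = P·r − D₀
g = (P·r − D₀)/(P + D₀) = ($716,548.48×0.128 − $52,500.00) / ($716,548.48 + $52,500.00) = 0.050996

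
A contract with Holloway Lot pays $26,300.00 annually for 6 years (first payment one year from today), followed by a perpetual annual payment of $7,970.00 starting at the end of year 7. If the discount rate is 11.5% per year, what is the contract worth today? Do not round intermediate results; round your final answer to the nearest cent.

$145745.84

PV of 6-year annuity: $26,300.00 × [1 − (1+0.115)^−6] / 0.115 = 109678.73307
Perpetuity value at year 6: $7,970.00 / 0.115 = 69304.34783
PV of perpetuity: 69304.34783 / (1+0.115)^6 = 36067.10438
Total PV = 109678.73307 + 36067.10438 = 145745.83745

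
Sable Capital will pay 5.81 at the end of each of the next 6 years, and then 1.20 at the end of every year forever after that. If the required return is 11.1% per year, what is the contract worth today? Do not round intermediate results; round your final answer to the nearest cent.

PV of 6-year annuity: 5.81 × [1 − (1+0.111)^−6] / 0.111 = 24.50878
Perpetuity value at year 6: 1.20 / 0.111 = 10.81081
PV of perpetuity: 10.81081 / (1+0.111)^6 = 5.74876
Total PV = 24.50878 + 5.74876 = 30.25754

30.26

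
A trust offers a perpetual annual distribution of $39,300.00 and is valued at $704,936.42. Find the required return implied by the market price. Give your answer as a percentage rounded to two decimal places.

5.57%

P = C/r ⇒ r = C/P = $39,300.00/$704,936.42 = 0.055750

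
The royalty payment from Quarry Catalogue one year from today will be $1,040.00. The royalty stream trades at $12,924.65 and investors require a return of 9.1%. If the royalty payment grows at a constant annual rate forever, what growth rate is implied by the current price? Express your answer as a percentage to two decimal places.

P = D₁/(r−g) ⇒ g = r − D₁/P = 0.091 − $1,040.00/$12,924.65 = 0.010534

1.05%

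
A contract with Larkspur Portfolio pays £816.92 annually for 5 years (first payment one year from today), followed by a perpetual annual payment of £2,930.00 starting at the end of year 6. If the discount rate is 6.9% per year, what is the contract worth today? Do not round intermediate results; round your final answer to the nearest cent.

£33776.48

PV of 5-year annuity: £816.92 × [1 − (1+0.069)^−5] / 0.069 = 3358.52089
Perpetuity value at year 5: £2,930.00 / 0.069 = 42463.76812
PV of perpetuity: 42463.76812 / (1+0.069)^5 = 30417.95433
Total PV = 3358.52089 + 30417.95433 = 33776.47522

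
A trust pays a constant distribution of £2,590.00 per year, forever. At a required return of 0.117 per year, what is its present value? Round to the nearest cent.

£22136.75

Level perpetuity: PV = C / r = £2,590.00 / 0.117 = £22,136.75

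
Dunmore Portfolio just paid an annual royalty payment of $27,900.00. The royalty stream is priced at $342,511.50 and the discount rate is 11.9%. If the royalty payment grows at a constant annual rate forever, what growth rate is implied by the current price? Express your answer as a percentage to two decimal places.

3.47%

P = D₀(1+g)/(r−g) ⇒ P(r−g) = D₀(1+g) ⇒ g(P+D₀) = P·r − D₀
g = (P·r − D₀)/(P + D₀) = ($342,511.50×0.119 − $27,900.00) / ($342,511.50 + $27,900.00) = 0.034715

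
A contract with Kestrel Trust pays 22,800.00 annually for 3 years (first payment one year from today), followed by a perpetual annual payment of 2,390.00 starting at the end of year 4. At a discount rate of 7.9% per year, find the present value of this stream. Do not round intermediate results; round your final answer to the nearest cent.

PV of 3-year annuity: 22,800.00 × [1 − (1+0.079)^−3] / 0.079 = 58863.99513
Perpetuity value at year 3: 2,390.00 / 0.079 = 30253.16456
PV of perpetuity: 30253.16456 / (1+0.079)^3 = 24082.77209
Total PV = 58863.99513 + 24082.77209 = 82946.76721

82946.77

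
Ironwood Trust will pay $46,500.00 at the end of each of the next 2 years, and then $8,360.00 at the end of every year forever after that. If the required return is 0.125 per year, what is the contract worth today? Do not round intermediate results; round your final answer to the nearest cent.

PV of 2-year annuity: $46,500.00 × [1 − (1+0.125)^−2] / 0.125 = 78074.07407
Perpetuity value at year 2: $8,360.00 / 0.125 = 66880.00000
PV of perpetuity: 66880.00000 / (1+0.125)^2 = 52843.45679
Total PV = 78074.07407 + 52843.45679 = 130917.53086

$130917.53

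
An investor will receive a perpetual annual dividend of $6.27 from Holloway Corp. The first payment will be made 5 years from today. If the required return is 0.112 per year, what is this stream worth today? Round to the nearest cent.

$36.61

Value at end of year 4: C / r = $6.27 / 0.112 = $55.9821
Discount to today: PV = $55.9821 / (1 + 0.112)^4 = $55.9821 / 1.529041 = $36.61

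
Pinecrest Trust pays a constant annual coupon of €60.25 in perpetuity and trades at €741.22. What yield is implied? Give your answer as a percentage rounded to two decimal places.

P = C/r ⇒ r = C/P = €60.25/€741.22 = 0.081285

8.13%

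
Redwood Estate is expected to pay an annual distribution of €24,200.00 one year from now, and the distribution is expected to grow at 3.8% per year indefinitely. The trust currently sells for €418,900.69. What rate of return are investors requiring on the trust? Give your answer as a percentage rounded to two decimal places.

9.58%

P = D₁/(r − g) ⇒ r = D₁/P + g = €24,200.0000/€418,900.69 + 0.038 = 0.057770 + 0.038 = 0.095770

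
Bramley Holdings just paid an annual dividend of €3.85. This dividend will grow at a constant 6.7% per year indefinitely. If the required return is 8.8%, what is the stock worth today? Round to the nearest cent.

€195.62

D₁ = D₀ × (1 + g) = €3.85 × 1.067 = €4.1080
Growing perpetuity: P = D₁ / (r − g) = €4.1080 / (0.088 − 0.067) = €195.62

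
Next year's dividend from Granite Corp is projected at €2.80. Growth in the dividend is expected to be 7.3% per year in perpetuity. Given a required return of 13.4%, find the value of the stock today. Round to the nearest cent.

Growing perpetuity: P = D₁ / (r − g) = €2.8000 / (0.134 − 0.073) = €45.90

€45.90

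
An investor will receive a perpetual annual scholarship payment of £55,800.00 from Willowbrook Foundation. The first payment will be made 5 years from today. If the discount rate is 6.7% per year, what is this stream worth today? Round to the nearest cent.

Value at end of year 4: C / r = £55,800.00 / 0.067 = £832,835.8209
Discount to today: PV = £832,835.8209 / (1 + 0.067)^4 = £832,835.8209 / 1.296157 = £642,542.29

£642542.29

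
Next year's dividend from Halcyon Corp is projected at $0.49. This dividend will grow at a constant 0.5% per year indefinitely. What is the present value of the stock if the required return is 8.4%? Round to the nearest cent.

Growing perpetuity: P = D₁ / (r − g) = $0.4900 / (0.084 − 0.005) = $6.20

$6.20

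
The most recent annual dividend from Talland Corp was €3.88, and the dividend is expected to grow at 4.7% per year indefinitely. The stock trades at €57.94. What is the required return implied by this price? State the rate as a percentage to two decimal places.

D₁ = €3.88 × 1.047 = €4.0624
P = D₁/(r − g) ⇒ r = D₁/P + g = €4.0624/€57.94 + 0.047 = 0.070113 + 0.047 = 0.117113

11.71%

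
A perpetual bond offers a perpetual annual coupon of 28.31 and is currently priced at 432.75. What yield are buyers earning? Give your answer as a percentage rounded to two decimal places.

P = C/r ⇒ r = C/P = 28.31/432.75 = 0.065419

6.54%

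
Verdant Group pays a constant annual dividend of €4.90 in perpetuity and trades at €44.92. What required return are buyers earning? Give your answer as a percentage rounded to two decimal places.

P = C/r ⇒ r = C/P = €4.90/€44.92 = 0.109083

10.91%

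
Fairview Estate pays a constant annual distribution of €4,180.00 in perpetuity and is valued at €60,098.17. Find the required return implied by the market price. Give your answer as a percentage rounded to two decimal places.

P = C/r ⇒ r = C/P = €4,180.00/€60,098.17 = 0.069553

6.96%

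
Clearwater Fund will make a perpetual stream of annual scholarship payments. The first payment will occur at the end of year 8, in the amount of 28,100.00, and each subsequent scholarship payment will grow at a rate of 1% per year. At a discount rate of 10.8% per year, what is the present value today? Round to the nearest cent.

Value at end of year 7: C₁ / (r − g) = 28,100.00 / (0.108 − 0.01) = 286,734.6939
Discount to today: PV = 286,734.6939 / (1 + 0.108)^7 = 286,734.6939 / 2.050115 = 139,862.70

139862.70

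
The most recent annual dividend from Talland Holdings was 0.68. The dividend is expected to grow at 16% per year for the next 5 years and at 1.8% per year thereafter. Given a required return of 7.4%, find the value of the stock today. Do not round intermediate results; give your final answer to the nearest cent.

22.48

D_1 = 0.78880
D_2 = 0.91501
D_3 = 1.06141
D_4 = 1.23123
D_5 = 1.42823
Terminal value at year 5: TV = D_5×(1+g_2)/(r−g_2) = 1.45394/0.056 = 25.96322
P_0 = D_1/(1+r)^1 + D_2/(1+r)^2 + D_3/(1+r)^3 + D_4/(1+r)^4 + D_5/(1+r)^5 + TV/(1+r)^5
    = 0.73445 + 0.79326 + 0.85678 + 0.92539 + 0.99949 + 18.16926 = 22.47863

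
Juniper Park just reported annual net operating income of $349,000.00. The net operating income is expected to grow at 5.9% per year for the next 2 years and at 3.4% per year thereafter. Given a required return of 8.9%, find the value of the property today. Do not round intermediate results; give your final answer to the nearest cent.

$6874102.58

D_1 = 369591.00000
D_2 = 391396.86900
Terminal value at year 2: TV = D_2×(1+g_2)/(r−g_2) = 404704.36255/0.055 = 7358261.13720
P_0 = D_1/(1+r)^1 + D_2/(1+r)^2 + TV/(1+r)^2
    = 339385.67493 + 330036.20730 + 6204680.69728 = 6874102.57951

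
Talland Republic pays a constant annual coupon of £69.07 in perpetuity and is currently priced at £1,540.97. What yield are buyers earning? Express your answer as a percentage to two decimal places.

P = C/r ⇒ r = C/P = £69.07/£1,540.97 = 0.044822

4.48%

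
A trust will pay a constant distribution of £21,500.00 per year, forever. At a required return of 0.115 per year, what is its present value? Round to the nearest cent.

Level perpetuity: PV = C / r = £21,500.00 / 0.115 = £186,956.52

£186956.52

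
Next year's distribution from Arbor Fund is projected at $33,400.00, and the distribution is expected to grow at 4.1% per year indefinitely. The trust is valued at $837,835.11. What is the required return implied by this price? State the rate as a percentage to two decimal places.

8.09%

P = D₁/(r − g) ⇒ r = D₁/P + g = $33,400.0000/$837,835.11 + 0.041 = 0.039865 + 0.041 = 0.080865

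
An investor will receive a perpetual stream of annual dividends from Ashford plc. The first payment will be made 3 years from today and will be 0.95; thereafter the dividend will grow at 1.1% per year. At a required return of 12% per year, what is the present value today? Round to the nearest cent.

Value at end of year 2: C₁ / (r − g) = 0.95 / (0.12 − 0.011) = 8.7156
Discount to today: PV = 8.7156 / (1 + 0.12)^2 = 8.7156 / 1.254400 = 6.95

6.95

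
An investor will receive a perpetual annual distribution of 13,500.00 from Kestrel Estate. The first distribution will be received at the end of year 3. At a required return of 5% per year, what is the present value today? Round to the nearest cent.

244897.96

Value at end of year 2: C / r = 13,500.00 / 0.05 = 270,000.0000
Discount to today: PV = 270,000.0000 / (1 + 0.05)^2 = 270,000.0000 / 1.102500 = 244,897.96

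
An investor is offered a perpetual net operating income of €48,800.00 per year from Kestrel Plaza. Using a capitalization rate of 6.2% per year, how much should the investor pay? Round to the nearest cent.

€787096.77

Level perpetuity: PV = C / r = €48,800.00 / 0.062 = €787,096.77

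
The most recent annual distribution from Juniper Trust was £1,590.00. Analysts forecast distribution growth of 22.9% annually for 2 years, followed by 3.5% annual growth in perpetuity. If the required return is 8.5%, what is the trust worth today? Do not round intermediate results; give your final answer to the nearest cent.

D_1 = 1954.11000
D_2 = 2401.60119
Terminal value at year 2: TV = D_2×(1+g_2)/(r−g_2) = 2485.65723/0.05 = 49713.14463
P_0 = D_1/(1+r)^1 + D_2/(1+r)^2 + TV/(1+r)^2
    = 1801.02304 + 2040.05283 + 42229.09353 = 46070.16940

£46070.17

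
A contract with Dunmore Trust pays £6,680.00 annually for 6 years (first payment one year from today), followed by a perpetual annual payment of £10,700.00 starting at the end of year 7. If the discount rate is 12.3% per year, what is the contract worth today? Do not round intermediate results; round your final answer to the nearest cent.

£70603.49

PV of 6-year annuity: £6,680.00 × [1 − (1+0.123)^−6] / 0.123 = 27232.42512
Perpetuity value at year 6: £10,700.00 / 0.123 = 86991.86992
PV of perpetuity: 86991.86992 / (1+0.123)^6 = 43371.06920
Total PV = 27232.42512 + 43371.06920 = 70603.49432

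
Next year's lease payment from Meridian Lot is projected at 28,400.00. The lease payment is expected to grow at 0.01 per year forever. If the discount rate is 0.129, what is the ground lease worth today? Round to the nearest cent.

238655.46

Growing perpetuity: P = D₁ / (r − g) = 28,400.0000 / (0.129 − 0.01) = 238,655.46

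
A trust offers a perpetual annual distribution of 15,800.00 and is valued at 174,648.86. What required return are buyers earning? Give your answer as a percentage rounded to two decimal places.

P = C/r ⇒ r = C/P = 15,800.00/174,648.86 = 0.090467

9.05%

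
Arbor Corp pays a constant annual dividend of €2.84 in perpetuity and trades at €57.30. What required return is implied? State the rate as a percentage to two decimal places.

4.96%

P = C/r ⇒ r = C/P = €2.84/€57.30 = 0.049564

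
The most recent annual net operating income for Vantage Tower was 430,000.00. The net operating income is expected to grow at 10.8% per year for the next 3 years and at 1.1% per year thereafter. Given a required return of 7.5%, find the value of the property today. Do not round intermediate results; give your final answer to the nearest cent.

8808445.40

D_1 = 476440.00000
D_2 = 527895.52000
D_3 = 584908.23616
Terminal value at year 3: TV = D_3×(1+g_2)/(r−g_2) = 591342.22676/0.064 = 9239722.29309
P_0 = D_1/(1+r)^1 + D_2/(1+r)^2 + D_3/(1+r)^3 + TV/(1+r)^3
    = 443200.00000 + 456805.20930 + 470828.06689 + 7437612.11916 = 8808445.39535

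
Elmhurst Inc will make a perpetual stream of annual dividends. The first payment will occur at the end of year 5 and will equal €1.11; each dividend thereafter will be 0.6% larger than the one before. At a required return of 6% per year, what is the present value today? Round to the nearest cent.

€16.28

Value at end of year 4: C₁ / (r − g) = €1.11 / (0.06 − 0.006) = €20.5556
Discount to today: PV = €20.5556 / (1 + 0.06)^4 = €20.5556 / 1.262477 = €16.28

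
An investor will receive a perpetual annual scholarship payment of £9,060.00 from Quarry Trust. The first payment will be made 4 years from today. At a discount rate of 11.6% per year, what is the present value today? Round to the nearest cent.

£56192.41

Value at end of year 3: C / r = £9,060.00 / 0.116 = £78,103.4483
Discount to today: PV = £78,103.4483 / (1 + 0.116)^3 = £78,103.4483 / 1.389929 = £56,192.41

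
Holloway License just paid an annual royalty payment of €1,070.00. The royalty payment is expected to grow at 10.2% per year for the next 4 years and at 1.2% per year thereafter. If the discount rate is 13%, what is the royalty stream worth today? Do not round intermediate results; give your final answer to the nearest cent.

€12321.68

D_1 = 1179.14000
D_2 = 1299.41228
D_3 = 1431.95233
D_4 = 1578.01147
Terminal value at year 4: TV = D_4×(1+g_2)/(r−g_2) = 1596.94761/0.118 = 13533.45431
P_0 = D_1/(1+r)^1 + D_2/(1+r)^2 + D_3/(1+r)^3 + D_4/(1+r)^4 + TV/(1+r)^4
    = 1043.48673 + 1017.63042 + 992.41480 + 967.82399 + 8300.32098 = 12321.67690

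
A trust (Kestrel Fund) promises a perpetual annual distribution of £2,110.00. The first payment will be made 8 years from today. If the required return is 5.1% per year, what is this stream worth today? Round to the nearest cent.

£29207.42

Value at end of year 7: C / r = £2,110.00 / 0.051 = £41,372.5490
Discount to today: PV = £41,372.5490 / (1 + 0.051)^7 = £41,372.5490 / 1.416508 = £29,207.42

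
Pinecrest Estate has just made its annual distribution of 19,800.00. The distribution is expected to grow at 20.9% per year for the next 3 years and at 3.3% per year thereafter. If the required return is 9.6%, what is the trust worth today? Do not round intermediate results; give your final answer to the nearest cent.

508297.07

D_1 = 23938.20000
D_2 = 28941.28380
D_3 = 34990.01211
Terminal value at year 3: TV = D_3×(1+g_2)/(r−g_2) = 36144.68251/0.063 = 573725.11927
P_0 = D_1/(1+r)^1 + D_2/(1+r)^2 + D_3/(1+r)^3 + TV/(1+r)^3
    = 21841.42336 + 24093.32193 + 26577.39618 + 435784.92474 = 508297.06621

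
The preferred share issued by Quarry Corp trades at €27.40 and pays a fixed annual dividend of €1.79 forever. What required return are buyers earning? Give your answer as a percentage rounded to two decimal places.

P = C/r ⇒ r = C/P = €1.79/€27.40 = 0.065328

6.53%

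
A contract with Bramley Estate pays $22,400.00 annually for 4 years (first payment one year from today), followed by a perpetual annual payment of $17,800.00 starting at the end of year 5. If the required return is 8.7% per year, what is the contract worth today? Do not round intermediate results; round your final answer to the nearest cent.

PV of 4-year annuity: $22,400.00 × [1 − (1+0.087)^−4] / 0.087 = 73050.17232
Perpetuity value at year 4: $17,800.00 / 0.087 = 204597.70115
PV of perpetuity: 204597.70115 / (1+0.087)^4 = 146548.90350
Total PV = 73050.17232 + 146548.90350 = 219599.07582

$219599.08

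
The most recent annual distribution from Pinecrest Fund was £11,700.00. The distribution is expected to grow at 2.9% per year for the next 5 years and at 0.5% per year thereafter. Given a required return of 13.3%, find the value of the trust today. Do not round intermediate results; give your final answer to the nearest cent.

£100994.86

D_1 = 12039.30000
D_2 = 12388.43970
D_3 = 12747.70445
D_4 = 13117.38788
D_5 = 13497.79213
Terminal value at year 5: TV = D_5×(1+g_2)/(r−g_2) = 13565.28109/0.128 = 105978.75851
P_0 = D_1/(1+r)^1 + D_2/(1+r)^2 + D_3/(1+r)^3 + D_4/(1+r)^4 + D_5/(1+r)^5 + TV/(1+r)^5
    = 10626.03707 + 9650.65503 + 8764.80496 + 7960.26858 + 7229.58197 + 56763.51469 = 100994.86231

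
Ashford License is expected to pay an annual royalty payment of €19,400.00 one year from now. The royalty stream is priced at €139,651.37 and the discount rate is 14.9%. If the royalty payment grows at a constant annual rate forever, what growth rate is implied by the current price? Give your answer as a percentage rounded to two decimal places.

1.01%

P = D₁/(r−g) ⇒ g = r − D₁/P = 0.149 − €19,400.00/€139,651.37 = 0.010083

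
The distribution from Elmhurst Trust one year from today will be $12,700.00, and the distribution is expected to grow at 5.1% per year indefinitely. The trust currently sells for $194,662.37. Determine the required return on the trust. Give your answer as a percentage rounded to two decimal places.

P = D₁/(r − g) ⇒ r = D₁/P + g = $12,700.0000/$194,662.37 + 0.051 = 0.065241 + 0.051 = 0.116241

11.62%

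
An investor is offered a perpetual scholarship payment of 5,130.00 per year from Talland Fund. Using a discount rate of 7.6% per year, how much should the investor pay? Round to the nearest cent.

67500.00

Level perpetuity: PV = C / r = 5,130.00 / 0.076 = 67,500.00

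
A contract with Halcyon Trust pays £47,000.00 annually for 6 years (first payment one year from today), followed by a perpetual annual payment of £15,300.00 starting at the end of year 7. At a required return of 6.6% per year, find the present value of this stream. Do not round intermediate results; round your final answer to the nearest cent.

PV of 6-year annuity: £47,000.00 × [1 − (1+0.066)^−6] / 0.066 = 226820.76186
Perpetuity value at year 6: £15,300.00 / 0.066 = 231818.18182
PV of perpetuity: 231818.18182 / (1+0.066)^6 = 157980.78487
Total PV = 226820.76186 + 157980.78487 = 384801.54673

£384801.55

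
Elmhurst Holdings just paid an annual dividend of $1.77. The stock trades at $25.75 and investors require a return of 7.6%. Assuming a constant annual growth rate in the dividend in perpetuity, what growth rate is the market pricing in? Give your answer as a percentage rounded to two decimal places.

0.68%

P = D₀(1+g)/(r−g) ⇒ P(r−g) = D₀(1+g) ⇒ g(P+D₀) = P·r − D₀
g = (P·r − D₀)/(P + D₀) = ($25.75×0.076 − $1.77) / ($25.75 + $1.77) = 0.006795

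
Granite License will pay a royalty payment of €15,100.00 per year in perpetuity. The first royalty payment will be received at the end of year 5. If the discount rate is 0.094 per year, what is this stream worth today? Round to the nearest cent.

€112144.97

Value at end of year 4: C / r = €15,100.00 / 0.094 = €160,638.2979
Discount to today: PV = €160,638.2979 / (1 + 0.094)^4 = €160,638.2979 / 1.432416 = €112,144.97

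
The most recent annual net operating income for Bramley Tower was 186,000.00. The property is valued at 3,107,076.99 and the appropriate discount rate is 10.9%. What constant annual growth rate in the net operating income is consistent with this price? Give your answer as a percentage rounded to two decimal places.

4.64%

P = D₀(1+g)/(r−g) ⇒ P(r−g) = D₀(1+g) ⇒ g(P+D₀) = P·r − D₀
g = (P·r − D₀)/(P + D₀) = (3,107,076.99×0.109 − 186,000.00) / (3,107,076.99 + 186,000.00) = 0.046361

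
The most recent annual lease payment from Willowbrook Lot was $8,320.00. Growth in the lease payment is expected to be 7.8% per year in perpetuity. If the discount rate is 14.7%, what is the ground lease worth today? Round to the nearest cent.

$129984.93

D₁ = D₀ × (1 + g) = $8,320.00 × 1.078 = $8,968.9600
Growing perpetuity: P = D₁ / (r − g) = $8,968.9600 / (0.147 − 0.078) = $129,984.93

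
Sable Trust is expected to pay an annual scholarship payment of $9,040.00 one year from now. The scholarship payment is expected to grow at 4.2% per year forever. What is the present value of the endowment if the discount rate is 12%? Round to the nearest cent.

Growing perpetuity: P = D₁ / (r − g) = $9,040.0000 / (0.12 − 0.042) = $115,897.44

$115897.44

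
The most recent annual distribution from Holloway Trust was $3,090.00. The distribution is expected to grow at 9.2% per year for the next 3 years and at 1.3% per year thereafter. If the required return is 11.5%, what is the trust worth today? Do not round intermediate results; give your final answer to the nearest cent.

$37720.56

D_1 = 3374.28000
D_2 = 3684.71376
D_3 = 4023.70743
Terminal value at year 3: TV = D_3×(1+g_2)/(r−g_2) = 4076.01562/0.102 = 39960.93748
P_0 = D_1/(1+r)^1 + D_2/(1+r)^2 + D_3/(1+r)^3 + TV/(1+r)^3
    = 3026.26009 + 2963.83499 + 2902.69759 + 28827.77117 = 37720.56384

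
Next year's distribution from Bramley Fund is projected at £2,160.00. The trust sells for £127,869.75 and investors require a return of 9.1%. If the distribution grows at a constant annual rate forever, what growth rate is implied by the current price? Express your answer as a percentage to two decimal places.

P = D₁/(r−g) ⇒ g = r − D₁/P = 0.091 − £2,160.00/£127,869.75 = 0.074108

7.41%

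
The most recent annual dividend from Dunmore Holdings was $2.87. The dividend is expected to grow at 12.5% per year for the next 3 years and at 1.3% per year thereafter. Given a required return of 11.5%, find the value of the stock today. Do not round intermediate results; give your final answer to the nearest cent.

D_1 = 3.22875
D_2 = 3.63234
D_3 = 4.08639
Terminal value at year 3: TV = D_3×(1+g_2)/(r−g_2) = 4.13951/0.102 = 40.58343
P_0 = D_1/(1+r)^1 + D_2/(1+r)^2 + D_3/(1+r)^3 + TV/(1+r)^3
    = 2.89574 + 2.92171 + 2.94791 + 29.27684 = 38.04220

$38.04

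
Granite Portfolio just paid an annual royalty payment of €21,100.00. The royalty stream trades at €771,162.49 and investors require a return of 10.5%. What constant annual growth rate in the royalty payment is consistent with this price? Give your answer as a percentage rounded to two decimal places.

7.56%

P = D₀(1+g)/(r−g) ⇒ P(r−g) = D₀(1+g) ⇒ g(P+D₀) = P·r − D₀
g = (P·r − D₀)/(P + D₀) = (€771,162.49×0.105 − €21,100.00) / (€771,162.49 + €21,100.00) = 0.075571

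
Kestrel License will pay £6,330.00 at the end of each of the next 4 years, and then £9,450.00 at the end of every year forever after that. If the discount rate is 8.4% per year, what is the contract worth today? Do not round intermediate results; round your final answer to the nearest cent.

PV of 4-year annuity: £6,330.00 × [1 − (1+0.084)^−4] / 0.084 = 20780.43999
Perpetuity value at year 4: £9,450.00 / 0.084 = 112500.00000
PV of perpetuity: 112500.00000 / (1+0.084)^4 = 81477.06826
Total PV = 20780.43999 + 81477.06826 = 102257.50825

£102257.51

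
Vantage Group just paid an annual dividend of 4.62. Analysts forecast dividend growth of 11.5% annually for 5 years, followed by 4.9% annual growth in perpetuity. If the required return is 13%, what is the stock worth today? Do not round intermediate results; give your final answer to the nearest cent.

D_1 = 5.15130
D_2 = 5.74370
D_3 = 6.40422
D_4 = 7.14071
D_5 = 7.96189
Terminal value at year 5: TV = D_5×(1+g_2)/(r−g_2) = 8.35203/0.081 = 103.11142
P_0 = D_1/(1+r)^1 + D_2/(1+r)^2 + D_3/(1+r)^3 + D_4/(1+r)^4 + D_5/(1+r)^5 + TV/(1+r)^5
    = 4.55867 + 4.49816 + 4.43845 + 4.37953 + 4.32140 + 55.96475 = 78.16096

78.16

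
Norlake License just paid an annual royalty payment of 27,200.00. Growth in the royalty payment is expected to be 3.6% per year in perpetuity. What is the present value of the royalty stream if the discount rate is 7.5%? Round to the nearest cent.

D₁ = D₀ × (1 + g) = 27,200.00 × 1.036 = 28,179.2000
Growing perpetuity: P = D₁ / (r − g) = 28,179.2000 / (0.075 − 0.036) = 722,543.59

722543.59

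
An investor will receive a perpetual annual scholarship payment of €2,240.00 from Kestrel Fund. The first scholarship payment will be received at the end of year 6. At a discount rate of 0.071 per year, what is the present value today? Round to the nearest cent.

Value at end of year 5: C / r = €2,240.00 / 0.071 = €31,549.2958
Discount to today: PV = €31,549.2958 / (1 + 0.071)^5 = €31,549.2958 / 1.409118 = €22,389.39

€22389.39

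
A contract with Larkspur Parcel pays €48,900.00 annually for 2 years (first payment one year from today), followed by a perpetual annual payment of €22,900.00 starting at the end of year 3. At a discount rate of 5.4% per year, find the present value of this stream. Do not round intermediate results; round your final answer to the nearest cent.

€472146.12

PV of 2-year annuity: €48,900.00 × [1 − (1+0.054)^−2] / 0.054 = 90412.41642
Perpetuity value at year 2: €22,900.00 / 0.054 = 424074.07407
PV of perpetuity: 424074.07407 / (1+0.054)^2 = 381733.69910
Total PV = 90412.41642 + 381733.69910 = 472146.11552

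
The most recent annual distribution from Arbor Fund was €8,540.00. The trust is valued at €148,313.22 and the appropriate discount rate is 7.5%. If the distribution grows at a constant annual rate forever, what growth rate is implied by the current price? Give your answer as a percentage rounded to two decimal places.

P = D₀(1+g)/(r−g) ⇒ P(r−g) = D₀(1+g) ⇒ g(P+D₀) = P·r − D₀
g = (P·r − D₀)/(P + D₀) = (€148,313.22×0.075 − €8,540.00) / (€148,313.22 + €8,540.00) = 0.016471

1.65%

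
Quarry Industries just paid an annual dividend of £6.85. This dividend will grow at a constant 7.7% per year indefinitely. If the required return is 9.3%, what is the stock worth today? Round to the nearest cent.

£461.09

D₁ = D₀ × (1 + g) = £6.85 × 1.077 = £7.3775
Growing perpetuity: P = D₁ / (r − g) = £7.3775 / (0.093 − 0.077) = £461.09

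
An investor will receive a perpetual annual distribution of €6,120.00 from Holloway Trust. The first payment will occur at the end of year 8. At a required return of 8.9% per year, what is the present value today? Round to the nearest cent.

€37858.75

Value at end of year 7: C / r = €6,120.00 / 0.089 = €68,764.0449
Discount to today: PV = €68,764.0449 / (1 + 0.089)^7 = €68,764.0449 / 1.816332 = €37,858.75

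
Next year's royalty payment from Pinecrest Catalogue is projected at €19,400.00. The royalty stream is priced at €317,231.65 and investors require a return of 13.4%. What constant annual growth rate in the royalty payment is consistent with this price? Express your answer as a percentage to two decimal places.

7.28%

P = D₁/(r−g) ⇒ g = r − D₁/P = 0.134 − €19,400.00/€317,231.65 = 0.072846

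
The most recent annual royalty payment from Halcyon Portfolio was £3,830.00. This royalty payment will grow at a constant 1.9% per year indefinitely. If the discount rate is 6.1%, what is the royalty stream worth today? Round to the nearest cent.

D₁ = D₀ × (1 + g) = £3,830.00 × 1.019 = £3,902.7700
Growing perpetuity: P = D₁ / (r − g) = £3,902.7700 / (0.061 − 0.019) = £92,923.10

£92923.10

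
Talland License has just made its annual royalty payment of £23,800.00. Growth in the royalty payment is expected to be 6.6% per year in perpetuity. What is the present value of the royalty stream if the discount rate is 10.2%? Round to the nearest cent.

£704744.44

D₁ = D₀ × (1 + g) = £23,800.00 × 1.066 = £25,370.8000
Growing perpetuity: P = D₁ / (r − g) = £25,370.8000 / (0.102 − 0.066) = £704,744.44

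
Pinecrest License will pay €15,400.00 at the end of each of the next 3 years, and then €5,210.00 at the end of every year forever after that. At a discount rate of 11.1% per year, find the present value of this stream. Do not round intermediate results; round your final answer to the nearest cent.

PV of 3-year annuity: €15,400.00 × [1 − (1+0.111)^−3] / 0.111 = 37567.84997
Perpetuity value at year 3: €5,210.00 / 0.111 = 46936.93694
PV of perpetuity: 46936.93694 / (1+0.111)^3 = 34227.29419
Total PV = 37567.84997 + 34227.29419 = 71795.14416

€71795.14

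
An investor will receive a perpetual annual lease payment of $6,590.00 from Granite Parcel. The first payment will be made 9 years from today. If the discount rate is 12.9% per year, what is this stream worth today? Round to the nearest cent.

Value at end of year 8: C / r = $6,590.00 / 0.129 = $51,085.2713
Discount to today: PV = $51,085.2713 / (1 + 0.129)^8 = $51,085.2713 / 2.639682 = $19,352.82

$19352.82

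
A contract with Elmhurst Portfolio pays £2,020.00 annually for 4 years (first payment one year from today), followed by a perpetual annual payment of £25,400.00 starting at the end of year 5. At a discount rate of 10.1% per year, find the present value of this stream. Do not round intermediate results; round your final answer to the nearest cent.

PV of 4-year annuity: £2,020.00 × [1 − (1+0.101)^−4] / 0.101 = 6389.29191
Perpetuity value at year 4: £25,400.00 / 0.101 = 251485.14851
PV of perpetuity: 251485.14851 / (1+0.101)^4 = 171144.54729
Total PV = 6389.29191 + 171144.54729 = 177533.83920

£177533.84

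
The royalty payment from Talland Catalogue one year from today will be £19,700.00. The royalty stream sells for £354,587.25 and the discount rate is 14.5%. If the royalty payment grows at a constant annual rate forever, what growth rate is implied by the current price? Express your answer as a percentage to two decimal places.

8.94%

P = D₁/(r−g) ⇒ g = r − D₁/P = 0.145 − £19,700.00/£354,587.25 = 0.089442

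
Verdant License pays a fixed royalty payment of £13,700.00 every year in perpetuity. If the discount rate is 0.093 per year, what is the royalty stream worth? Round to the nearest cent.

£147311.83

Level perpetuity: PV = C / r = £13,700.00 / 0.093 = £147,311.83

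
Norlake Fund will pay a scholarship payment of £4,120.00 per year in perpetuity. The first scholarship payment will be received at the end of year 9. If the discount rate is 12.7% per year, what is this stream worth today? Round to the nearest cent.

Value at end of year 8: C / r = £4,120.00 / 0.127 = £32,440.9449
Discount to today: PV = £32,440.9449 / (1 + 0.127)^8 = £32,440.9449 / 2.602504 = £12,465.28

£12465.28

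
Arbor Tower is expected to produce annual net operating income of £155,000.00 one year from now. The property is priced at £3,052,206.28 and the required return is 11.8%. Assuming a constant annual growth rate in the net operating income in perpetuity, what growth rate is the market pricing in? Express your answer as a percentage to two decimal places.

P = D₁/(r−g) ⇒ g = r − D₁/P = 0.118 − £155,000.00/£3,052,206.28 = 0.067217

6.72%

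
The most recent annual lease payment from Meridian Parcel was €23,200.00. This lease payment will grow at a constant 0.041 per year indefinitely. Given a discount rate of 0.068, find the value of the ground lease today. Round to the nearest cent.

D₁ = D₀ × (1 + g) = €23,200.00 × 1.041 = €24,151.2000
Growing perpetuity: P = D₁ / (r − g) = €24,151.2000 / (0.068 − 0.041) = €894,488.89

€894488.89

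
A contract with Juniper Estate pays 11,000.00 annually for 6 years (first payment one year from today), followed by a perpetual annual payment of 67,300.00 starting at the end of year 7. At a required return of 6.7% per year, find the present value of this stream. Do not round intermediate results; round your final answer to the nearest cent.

PV of 6-year annuity: 11,000.00 × [1 − (1+0.067)^−6] / 0.067 = 52921.07445
Perpetuity value at year 6: 67,300.00 / 0.067 = 1004477.61194
PV of perpetuity: 1004477.61194 / (1+0.067)^6 = 680696.85645
Total PV = 52921.07445 + 680696.85645 = 733617.93090

733617.93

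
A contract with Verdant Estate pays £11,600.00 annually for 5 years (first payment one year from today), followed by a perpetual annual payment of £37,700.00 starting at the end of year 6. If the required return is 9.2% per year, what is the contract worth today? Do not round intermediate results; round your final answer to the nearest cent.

PV of 5-year annuity: £11,600.00 × [1 − (1+0.092)^−5] / 0.092 = 44886.78062
Perpetuity value at year 5: £37,700.00 / 0.092 = 409782.60870
PV of perpetuity: 409782.60870 / (1+0.092)^5 = 263900.57168
Total PV = 44886.78062 + 263900.57168 = 308787.35230

£308787.35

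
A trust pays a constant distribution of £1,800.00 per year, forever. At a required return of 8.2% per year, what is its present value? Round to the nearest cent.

£21951.22

Level perpetuity: PV = C / r = £1,800.00 / 0.082 = £21,951.22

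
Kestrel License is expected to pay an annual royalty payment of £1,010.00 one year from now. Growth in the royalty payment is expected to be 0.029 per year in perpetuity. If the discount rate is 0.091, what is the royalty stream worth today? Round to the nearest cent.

£16290.32

Growing perpetuity: P = D₁ / (r − g) = £1,010.0000 / (0.091 − 0.029) = £16,290.32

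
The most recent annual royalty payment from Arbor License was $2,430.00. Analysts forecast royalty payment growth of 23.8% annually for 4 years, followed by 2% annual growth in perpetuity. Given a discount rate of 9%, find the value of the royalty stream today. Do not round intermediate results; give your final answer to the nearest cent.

D_1 = 3008.34000
D_2 = 3724.32492
D_3 = 4610.71425
D_4 = 5708.06424
Terminal value at year 4: TV = D_4×(1+g_2)/(r−g_2) = 5822.22553/0.07 = 83174.65039
P_0 = D_1/(1+r)^1 + D_2/(1+r)^2 + D_3/(1+r)^3 + D_4/(1+r)^4 + TV/(1+r)^4
    = 2759.94495 + 3134.68977 + 3560.31738 + 4043.73662 + 58923.01926 = 72421.70798

$72421.71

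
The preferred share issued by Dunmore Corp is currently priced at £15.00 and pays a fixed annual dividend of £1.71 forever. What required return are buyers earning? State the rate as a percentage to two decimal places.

11.40%

P = C/r ⇒ r = C/P = £1.71/£15.00 = 0.114000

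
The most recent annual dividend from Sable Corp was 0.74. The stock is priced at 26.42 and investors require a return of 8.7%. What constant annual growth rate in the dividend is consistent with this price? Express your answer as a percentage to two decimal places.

5.74%

P = D₀(1+g)/(r−g) ⇒ P(r−g) = D₀(1+g) ⇒ g(P+D₀) = P·r − D₀
g = (P·r − D₀)/(P + D₀) = (26.42×0.087 − 0.74) / (26.42 + 0.74) = 0.057384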